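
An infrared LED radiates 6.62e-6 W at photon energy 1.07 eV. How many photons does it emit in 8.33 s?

3.22e14 photons

Total energy: E_total = P·t = 6.62e-6 × 8.33 = 5.514e-5 J.
Per-photon energy: E = 1.714e-19 J.
N = E_total / E_photon = 3.22e14.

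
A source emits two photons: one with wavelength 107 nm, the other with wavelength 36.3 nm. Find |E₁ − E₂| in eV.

Using E = hc/λ: E₁ = 1.856·10^-18 J, E₂ = 5.472·10^-18 J.
|ΔE| = |1.856·10^-18 − 5.472·10^-18| = 3.62·10^-18 J = 22.6 eV.

22.6 eV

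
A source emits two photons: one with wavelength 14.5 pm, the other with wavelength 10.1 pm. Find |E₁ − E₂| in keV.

37.3 keV

Using E = hc/λ: E₁ = 1.370e-14 J, E₂ = 1.967e-14 J.
|ΔE| = |1.370e-14 − 1.967e-14| = 5.97e-15 J = 37.3 keV.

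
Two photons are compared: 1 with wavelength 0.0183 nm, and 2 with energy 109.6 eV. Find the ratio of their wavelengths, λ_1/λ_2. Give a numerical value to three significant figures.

1.62·10^-3

λ_1 = 1.830·10^-11 m (from wavelength = 0.0183 nm, via λ given directly).
λ_2 = 1.131·10^-8 m (from energy = 109.6 eV, via λ = hc/E).
Ratio = 1.830·10^-11 / 1.131·10^-8 = 1.62·10^-3.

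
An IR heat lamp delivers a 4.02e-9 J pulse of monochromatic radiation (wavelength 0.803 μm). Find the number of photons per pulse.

Per-photon energy: E = 2.474e-19 J (from wavelength = 0.803 μm).
N = E_total / E_photon = 4.02e-9 J / 2.474e-19 J = 1.63e10.

1.63e10 photons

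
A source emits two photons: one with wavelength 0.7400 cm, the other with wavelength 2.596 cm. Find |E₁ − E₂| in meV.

Using E = hc/λ: E₁ = 2.6844e-23 J, E₂ = 7.6519e-24 J.
|ΔE| = |2.6844e-23 − 7.6519e-24| = 1.92e-23 J = 0.120 meV.

0.120 meV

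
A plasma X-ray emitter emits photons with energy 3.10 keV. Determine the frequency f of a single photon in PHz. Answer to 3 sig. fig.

In SI units: E = 3.10 keV = 4.9667e-16 J.
Apply f = E/h: f = 7.496e17 Hz.
Converting to PHz: f = 749.6 PHz ≈ 750 PHz.

750 PHz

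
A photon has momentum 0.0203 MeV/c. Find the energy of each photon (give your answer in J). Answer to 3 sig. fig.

3.25 × 10^-15 J

Convert to SI: p = 0.0203 MeV/c = 1.0849 × 10^-23 kg·m/s.
Since E = pc for a photon, E = 3.252 × 10^-15 J.
So E ≈ 3.25 × 10^-15 J.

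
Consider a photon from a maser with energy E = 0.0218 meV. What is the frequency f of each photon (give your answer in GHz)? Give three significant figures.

5.27 GHz

In SI units: E = 0.0218 meV = 3.4927 × 10^-24 J.
Since f = E/h for a photon, f = 5.271 × 10^9 Hz.
Converting to GHz: f = 5.271 GHz ≈ 5.27 GHz.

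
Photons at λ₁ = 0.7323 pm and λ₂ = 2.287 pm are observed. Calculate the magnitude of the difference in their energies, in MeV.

1.15 MeV

Using E = hc/λ: E₁ = 2.7126e-13 J, E₂ = 8.6858e-14 J.
|ΔE| = |2.7126e-13 − 8.6858e-14| = 1.84e-13 J = 1.15 MeV.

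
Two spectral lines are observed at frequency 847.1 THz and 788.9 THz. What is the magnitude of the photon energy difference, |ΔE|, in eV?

0.241 eV

Using E = hf: E₁ = 5.6129e-19 J, E₂ = 5.2273e-19 J.
|ΔE| = |5.6129e-19 − 5.2273e-19| = 3.86e-20 J = 0.241 eV.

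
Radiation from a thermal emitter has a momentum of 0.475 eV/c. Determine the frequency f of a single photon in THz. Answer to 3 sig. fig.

(h = 6.62607015e-34 J·s, c = 2.99792458e8 m/s, 1 eV = 1.602176634e-19 J.)
First convert: p = 0.475 eV/c = 2.5385e-28 kg·m/s.
For a photon f = pc/h, so f = 1.149e14 Hz.
Converting to THz: f = 114.9 THz ≈ 115 THz.

115 THz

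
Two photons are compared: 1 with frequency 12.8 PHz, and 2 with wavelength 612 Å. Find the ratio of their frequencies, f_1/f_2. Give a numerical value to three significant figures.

2.61

f_1 = 1.280 × 10^16 Hz (from frequency = 12.8 PHz, via f given directly).
f_2 = 4.899 × 10^15 Hz (from wavelength = 612 Å, via f = c/λ).
Ratio = 1.280 × 10^16 / 4.899 × 10^15 = 2.61.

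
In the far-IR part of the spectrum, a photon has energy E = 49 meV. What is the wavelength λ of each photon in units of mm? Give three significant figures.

Take h = 6.62607015 × 10^-34 J·s, c = 2.99792458 × 10^8 m/s, 1 eV = 1.602176634 × 10^-19 J.
In SI units: E = 49 meV = 7.8507 × 10^-21 J.
Since λ = hc/E for a photon, λ = 2.530 × 10^-5 m.
Converting to mm: λ = 0.02530 mm ≈ 0.0253 mm.

0.0253 mm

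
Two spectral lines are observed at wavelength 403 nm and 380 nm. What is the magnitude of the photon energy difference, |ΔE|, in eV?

Using E = hc/λ: E₁ = 4.929e-19 J, E₂ = 5.227e-19 J.
|ΔE| = |4.929e-19 − 5.227e-19| = 2.98e-20 J = 0.186 eV.

0.186 eV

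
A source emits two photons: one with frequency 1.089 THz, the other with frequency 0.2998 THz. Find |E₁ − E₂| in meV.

Using E = hf: E₁ = 7.2158e-22 J, E₂ = 1.9865e-22 J.
|ΔE| = |7.2158e-22 − 1.9865e-22| = 5.23e-22 J = 3.26 meV.

3.26 meV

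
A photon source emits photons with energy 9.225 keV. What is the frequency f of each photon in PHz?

2230 PHz

Use h = 6.62607015e-34 J·s, 1 eV = 1.602176634e-19 J.
In SI units: E = 9.225 keV = 1.4780e-15 J.
The photon relation is f = E/h, giving f = 2.231e18 Hz.
Converting to PHz: f = 2231 PHz ≈ 2230 PHz.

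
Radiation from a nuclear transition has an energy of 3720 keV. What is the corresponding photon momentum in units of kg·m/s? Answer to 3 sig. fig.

1.99 × 10^-21 kg·m/s

First convert: E = 3720 keV = 5.9601 × 10^-13 J.
Apply p = E/c: p = 1.988 × 10^-21 kg·m/s.
So p ≈ 1.99 × 10^-21 kg·m/s.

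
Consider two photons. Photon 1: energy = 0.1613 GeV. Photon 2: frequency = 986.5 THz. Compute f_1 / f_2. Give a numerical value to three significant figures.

f_1 = 3.900 × 10^22 Hz (from energy = 0.1613 GeV, via f = E/h).
f_2 = 9.865 × 10^14 Hz (from frequency = 986.5 THz, via f given directly).
Ratio = 3.900 × 10^22 / 9.865 × 10^14 = 3.95 × 10^7.

3.95 × 10^7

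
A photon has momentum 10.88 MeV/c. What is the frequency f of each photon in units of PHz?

2.63·10^6 PHz

First convert: p = 10.88 MeV/c = 5.8146·10^-21 kg·m/s.
Apply f = pc/h: f = 2.631·10^21 Hz.
Converting to PHz: f = 2.631·10^6 PHz ≈ 2.63·10^6 PHz.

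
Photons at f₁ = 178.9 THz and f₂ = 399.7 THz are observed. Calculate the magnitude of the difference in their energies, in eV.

0.913 eV

Using E = hf: E₁ = 1.1854 × 10^-19 J, E₂ = 2.6484 × 10^-19 J.
|ΔE| = |1.1854 × 10^-19 − 2.6484 × 10^-19| = 1.46 × 10^-19 J = 0.913 eV.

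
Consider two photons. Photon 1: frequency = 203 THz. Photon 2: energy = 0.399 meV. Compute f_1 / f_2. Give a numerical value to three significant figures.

2100

f_1 = 2.030e14 Hz (from frequency = 203 THz, via f given directly).
f_2 = 9.648e10 Hz (from energy = 0.399 meV, via f = E/h).
Ratio = 2.030e14 / 9.648e10 = 2100.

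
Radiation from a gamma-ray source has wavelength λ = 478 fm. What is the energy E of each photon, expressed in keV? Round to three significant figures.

2590 keV

First convert: λ = 478 fm = 4.78 × 10^-13 m.
For a photon E = hc/λ, so E = 4.156 × 10^-13 J.
Converting to keV: E = 2594 keV ≈ 2590 keV.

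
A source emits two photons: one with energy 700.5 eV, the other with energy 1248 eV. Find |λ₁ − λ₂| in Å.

7.76 Å

Using λ = hc/E: λ₁ = 1.7699e-9 m, λ₂ = 9.9346e-10 m.
|Δλ| = |1.7699e-9 − 9.9346e-10| = 7.76e-10 m = 7.76 Å.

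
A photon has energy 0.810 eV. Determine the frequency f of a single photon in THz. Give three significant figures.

Convert to SI: E = 0.810 eV = 1.2978 × 10^-19 J.
Apply f = E/h: f = 1.959 × 10^14 Hz.
Converting to THz: f = 195.9 THz ≈ 196 THz.

196 THz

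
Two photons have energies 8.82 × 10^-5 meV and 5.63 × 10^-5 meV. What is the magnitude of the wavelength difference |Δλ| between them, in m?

Using λ = hc/E: λ₁ = 14.06 m, λ₂ = 22.02 m.
|Δλ| = |14.06 − 22.02| = 7.96 m.

7.96 m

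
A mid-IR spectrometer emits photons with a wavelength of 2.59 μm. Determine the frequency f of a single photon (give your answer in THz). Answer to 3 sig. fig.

First convert: λ = 2.59 μm = 2.59e-6 m.
For a photon f = c/λ, so f = 1.157e14 Hz.
Converting to THz: f = 115.7 THz ≈ 116 THz.

116 THz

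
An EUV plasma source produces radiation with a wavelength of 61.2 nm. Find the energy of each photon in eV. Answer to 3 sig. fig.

20.3 eV

(h = 6.62607015e-34 J·s, c = 2.99792458e8 m/s, 1 eV = 1.602176634e-19 J.)
First convert: λ = 61.2 nm = 6.12e-8 m.
The photon relation is E = hc/λ, giving E = 3.246e-18 J.
Converting to eV: E = 20.26 eV ≈ 20.3 eV.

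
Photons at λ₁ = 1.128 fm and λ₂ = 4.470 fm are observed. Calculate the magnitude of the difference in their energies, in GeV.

Using E = hc/λ: E₁ = 1.7610e-10 J, E₂ = 4.4440e-11 J.
|ΔE| = |1.7610e-10 − 4.4440e-11| = 1.32e-10 J = 0.822 GeV.

0.822 GeV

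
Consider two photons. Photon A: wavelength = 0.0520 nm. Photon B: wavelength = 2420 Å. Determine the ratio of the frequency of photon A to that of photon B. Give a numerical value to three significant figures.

4650

f_A = 5.765·10^18 Hz (from wavelength = 0.0520 nm, via f = c/λ).
f_B = 1.239·10^15 Hz (from wavelength = 2420 Å, via f = c/λ).
Ratio = 5.765·10^18 / 1.239·10^15 = 4650.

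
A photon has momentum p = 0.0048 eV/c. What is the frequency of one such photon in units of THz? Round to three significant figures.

1.16 THz

First convert: p = 0.0048 eV/c = 2.5653e-30 kg·m/s.
The photon relation is f = pc/h, giving f = 1.161e12 Hz.
Converting to THz: f = 1.161 THz ≈ 1.16 THz.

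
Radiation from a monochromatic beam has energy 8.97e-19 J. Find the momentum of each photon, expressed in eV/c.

5.60 eV/c

For a photon p = E/c, so p = 2.992e-27 kg·m/s.
Converting to eV/c: p = 5.599 eV/c ≈ 5.60 eV/c.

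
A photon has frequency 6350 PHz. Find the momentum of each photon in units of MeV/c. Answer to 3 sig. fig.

Convert to SI: f = 6350 PHz = 6.35 × 10^18 Hz.
Apply p = hf/c: p = 1.403 × 10^-23 kg·m/s.
Converting to MeV/c: p = 0.02626 MeV/c ≈ 0.0263 MeV/c.

0.0263 MeV/c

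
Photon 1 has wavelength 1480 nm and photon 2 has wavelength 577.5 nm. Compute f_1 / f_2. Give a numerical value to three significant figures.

0.390

f_1 = 2.026 × 10^14 Hz (from wavelength = 1480 nm, via f = c/λ).
f_2 = 5.191 × 10^14 Hz (from wavelength = 577.5 nm, via f = c/λ).
Ratio = 2.026 × 10^14 / 5.191 × 10^14 = 0.390.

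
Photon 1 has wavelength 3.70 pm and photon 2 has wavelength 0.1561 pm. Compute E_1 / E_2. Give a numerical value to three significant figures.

0.0422

E_1 = 5.369·10^-14 J (from wavelength = 3.70 pm, via E = hc/λ).
E_2 = 1.273·10^-12 J (from wavelength = 0.1561 pm, via E = hc/λ).
Ratio = 5.369·10^-14 / 1.273·10^-12 = 0.0422.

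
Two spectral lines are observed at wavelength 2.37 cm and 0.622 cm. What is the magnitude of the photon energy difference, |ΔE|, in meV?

0.147 meV

Using E = hc/λ: E₁ = 8.382e-24 J, E₂ = 3.194e-23 J.
|ΔE| = |8.382e-24 − 3.194e-23| = 2.36e-23 J = 0.147 meV.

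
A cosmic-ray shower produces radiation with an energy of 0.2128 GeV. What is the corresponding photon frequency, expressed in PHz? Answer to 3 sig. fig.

5.15·10^7 PHz

In SI units: E = 0.2128 GeV = 3.4094·10^-11 J.
The photon relation is f = E/h, giving f = 5.145·10^22 Hz.
Converting to PHz: f = 5.145·10^7 PHz ≈ 5.15·10^7 PHz.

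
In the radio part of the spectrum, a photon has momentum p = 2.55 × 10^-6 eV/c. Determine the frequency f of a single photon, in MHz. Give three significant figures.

617 MHz

In SI units: p = 2.55 × 10^-6 eV/c = 1.3628 × 10^-33 kg·m/s.
The photon relation is f = pc/h, giving f = 6.166 × 10^8 Hz.
Converting to MHz: f = 616.6 MHz ≈ 617 MHz.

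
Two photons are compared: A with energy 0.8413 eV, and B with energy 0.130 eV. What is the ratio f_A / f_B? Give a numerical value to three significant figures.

6.47

f_A = 2.034e14 Hz (from energy = 0.8413 eV, via f = E/h).
f_B = 3.143e13 Hz (from energy = 0.130 eV, via f = E/h).
Ratio = 2.034e14 / 3.143e13 = 6.47.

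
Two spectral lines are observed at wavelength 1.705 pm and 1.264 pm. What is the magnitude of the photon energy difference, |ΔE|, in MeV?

0.254 MeV

Using E = hc/λ: E₁ = 1.1651 × 10^-13 J, E₂ = 1.5716 × 10^-13 J.
|ΔE| = |1.1651 × 10^-13 − 1.5716 × 10^-13| = 4.06 × 10^-14 J = 0.254 MeV.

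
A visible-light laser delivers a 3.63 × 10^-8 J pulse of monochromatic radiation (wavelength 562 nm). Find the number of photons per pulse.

1.03 × 10^11 photons

Per-photon energy: E = 3.535 × 10^-19 J (from wavelength = 562 nm).
N = E_total / E_photon = 3.63 × 10^-8 J / 3.535 × 10^-19 J = 1.03 × 10^11.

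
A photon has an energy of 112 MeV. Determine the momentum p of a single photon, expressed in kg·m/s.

5.99 × 10^-20 kg·m/s

(c = 2.99792458 × 10^8 m/s, 1 eV = 1.602176634 × 10^-19 J.)
In SI units: E = 112 MeV = 1.7944 × 10^-11 J.
Apply p = E/c: p = 5.986 × 10^-20 kg·m/s.
So p ≈ 5.99 × 10^-20 kg·m/s.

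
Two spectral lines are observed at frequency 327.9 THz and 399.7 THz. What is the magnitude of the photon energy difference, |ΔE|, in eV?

0.297 eV

Using E = hf: E₁ = 2.1727·10^-19 J, E₂ = 2.6484·10^-19 J.
|ΔE| = |2.1727·10^-19 − 2.6484·10^-19| = 4.76·10^-20 J = 0.297 eV.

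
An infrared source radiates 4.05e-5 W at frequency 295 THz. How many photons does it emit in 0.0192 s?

3.98e12 photons

Total energy: E_total = P·t = 4.05e-5 × 0.0192 = 7.776e-7 J.
Per-photon energy: E = 1.955e-19 J.
N = E_total / E_photon = 3.98e12.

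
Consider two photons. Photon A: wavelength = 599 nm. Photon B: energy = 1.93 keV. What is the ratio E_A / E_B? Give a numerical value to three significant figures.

E_A = 3.316e-19 J (from wavelength = 599 nm, via E = hc/λ).
E_B = 3.092e-16 J (from energy = 1.93 keV, via E given directly).
Ratio = 3.316e-19 / 3.092e-16 = 1.07e-3.

1.07e-3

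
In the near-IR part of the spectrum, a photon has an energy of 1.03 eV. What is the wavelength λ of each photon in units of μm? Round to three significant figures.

1.20 μm

First convert: E = 1.03 eV = 1.6502e-19 J.
For a photon λ = hc/E, so λ = 1.204e-6 m.
Converting to μm: λ = 1.204 μm ≈ 1.20 μm.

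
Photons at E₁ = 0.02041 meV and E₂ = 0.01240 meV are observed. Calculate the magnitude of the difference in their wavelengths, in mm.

Using λ = hc/E: λ₁ = 0.060747 m, λ₂ = 0.099987 m.
|Δλ| = |0.060747 − 0.099987| = 0.0392 m = 39.2 mm.

39.2 mm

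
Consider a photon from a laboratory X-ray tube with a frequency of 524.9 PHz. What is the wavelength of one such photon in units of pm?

571 pm

Take c = 2.99792458·10^8 m/s.
In SI units: f = 524.9 PHz = 5.249·10^17 Hz.
Since λ = c/f for a photon, λ = 5.711·10^-10 m.
Converting to pm: λ = 571.1 pm ≈ 571 pm.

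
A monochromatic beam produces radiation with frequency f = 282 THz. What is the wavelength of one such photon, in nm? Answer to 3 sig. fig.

Use c = 2.99792458 × 10^8 m/s.
In SI units: f = 282 THz = 2.82 × 10^14 Hz.
Since λ = c/f for a photon, λ = 1.063 × 10^-6 m.
Converting to nm: λ = 1063 nm ≈ 1060 nm.

1060 nm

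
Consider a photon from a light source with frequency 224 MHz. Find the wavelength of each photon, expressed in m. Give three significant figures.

1.34 m

(c = 2.99792458 × 10^8 m/s.)
Convert to SI: f = 224 MHz = 2.24 × 10^8 Hz.
For a photon λ = c/f, so λ = 1.338 m.
So λ ≈ 1.34 m.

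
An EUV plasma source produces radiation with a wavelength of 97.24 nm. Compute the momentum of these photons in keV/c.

In SI units: λ = 97.24 nm = 9.724e-8 m.
Since p = h/λ for a photon, p = 6.814e-27 kg·m/s.
Converting to keV/c: p = 0.01275 keV/c ≈ 0.0128 keV/c.

0.0128 keV/c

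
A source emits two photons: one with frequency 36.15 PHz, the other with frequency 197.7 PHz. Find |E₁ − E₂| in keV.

Using E = hf: E₁ = 2.3953 × 10^-17 J, E₂ = 1.3100 × 10^-16 J.
|ΔE| = |2.3953 × 10^-17 − 1.3100 × 10^-16| = 1.07 × 10^-16 J = 0.668 keV.

0.668 keV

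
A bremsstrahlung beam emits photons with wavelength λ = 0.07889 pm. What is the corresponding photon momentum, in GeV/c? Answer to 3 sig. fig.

(h = 6.62607015 × 10^-34 J·s, c = 2.99792458 × 10^8 m/s, 1 eV = 1.602176634 × 10^-19 J.)
First convert: λ = 0.07889 pm = 7.889 × 10^-14 m.
The photon relation is p = h/λ, giving p = 8.399 × 10^-21 kg·m/s.
Converting to GeV/c: p = 0.01572 GeV/c ≈ 0.0157 GeV/c.

0.0157 GeV/c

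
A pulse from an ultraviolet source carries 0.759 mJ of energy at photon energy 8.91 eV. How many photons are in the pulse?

5.32 × 10^14 photons

Per-photon energy: E = 1.428 × 10^-18 J (from energy = 8.91 eV).
N = E_total / E_photon = 7.59 × 10^-4 J / 1.428 × 10^-18 J = 5.32 × 10^14.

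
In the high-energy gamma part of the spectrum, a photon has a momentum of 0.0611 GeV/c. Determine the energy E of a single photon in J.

In SI units: p = 0.0611 GeV/c = 3.2654e-20 kg·m/s.
The photon relation is E = pc, giving E = 9.789e-12 J.
So E ≈ 9.79e-12 J.

9.79e-12 J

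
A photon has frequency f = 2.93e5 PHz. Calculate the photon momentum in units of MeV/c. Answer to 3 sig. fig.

1.21 MeV/c

First convert: f = 2.93e5 PHz = 2.93e20 Hz.
For a photon p = hf/c, so p = 6.476e-22 kg·m/s.
Converting to MeV/c: p = 1.212 MeV/c ≈ 1.21 MeV/c.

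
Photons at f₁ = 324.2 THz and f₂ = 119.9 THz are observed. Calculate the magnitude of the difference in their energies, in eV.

0.845 eV

Using E = hf: E₁ = 2.1482 × 10^-19 J, E₂ = 7.9447 × 10^-20 J.
|ΔE| = |2.1482 × 10^-19 − 7.9447 × 10^-20| = 1.35 × 10^-19 J = 0.845 eV.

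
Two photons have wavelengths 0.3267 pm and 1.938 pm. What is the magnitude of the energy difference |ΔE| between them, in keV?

Using E = hc/λ: E₁ = 6.0803e-13 J, E₂ = 1.0250e-13 J.
|ΔE| = |6.0803e-13 − 1.0250e-13| = 5.06e-13 J = 3160 keV.

3160 keV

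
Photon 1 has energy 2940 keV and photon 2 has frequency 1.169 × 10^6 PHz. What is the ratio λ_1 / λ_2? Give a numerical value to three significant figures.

1.64

λ_1 = 4.217 × 10^-13 m (from energy = 2940 keV, via λ = hc/E).
λ_2 = 2.565 × 10^-13 m (from frequency = 1.169 × 10^6 PHz, via λ = c/f).
Ratio = 4.217 × 10^-13 / 2.565 × 10^-13 = 1.64.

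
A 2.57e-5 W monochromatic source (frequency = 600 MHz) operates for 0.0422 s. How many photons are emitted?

2.73e18 photons

Total energy: E_total = P·t = 2.57e-5 × 0.0422 = 1.085e-6 J.
Per-photon energy: E = 3.976e-25 J.
N = E_total / E_photon = 2.73e18.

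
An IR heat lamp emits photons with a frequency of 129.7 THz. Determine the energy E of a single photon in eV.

0.536 eV

In SI units: f = 129.7 THz = 1.297e14 Hz.
The photon relation is E = hf, giving E = 8.594e-20 J.
Converting to eV: E = 0.5364 eV ≈ 0.536 eV.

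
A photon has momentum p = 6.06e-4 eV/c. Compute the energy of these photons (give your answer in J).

9.71e-23 J

Use c = 2.99792458e8 m/s, 1 eV = 1.602176634e-19 J.
Convert to SI: p = 6.06e-4 eV/c = 3.2386e-31 kg·m/s.
Since E = pc for a photon, E = 9.709e-23 J.
So E ≈ 9.71e-23 J.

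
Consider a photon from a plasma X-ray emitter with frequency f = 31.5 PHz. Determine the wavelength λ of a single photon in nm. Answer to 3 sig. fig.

Take c = 2.99792458 × 10^8 m/s.
In SI units: f = 31.5 PHz = 3.15 × 10^16 Hz.
Apply λ = c/f: λ = 9.517 × 10^-9 m.
Converting to nm: λ = 9.517 nm ≈ 9.52 nm.

9.52 nm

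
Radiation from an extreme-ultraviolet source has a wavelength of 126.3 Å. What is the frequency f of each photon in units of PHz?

23.7 PHz

Take c = 2.99792458e8 m/s.
In SI units: λ = 126.3 Å = 1.263e-8 m.
Since f = c/λ for a photon, f = 2.374e16 Hz.
Converting to PHz: f = 23.74 PHz ≈ 23.7 PHz.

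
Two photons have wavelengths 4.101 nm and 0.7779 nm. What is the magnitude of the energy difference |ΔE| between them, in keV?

Using E = hc/λ: E₁ = 4.8438e-17 J, E₂ = 2.5536e-16 J.
|ΔE| = |4.8438e-17 − 2.5536e-16| = 2.07e-16 J = 1.29 keV.

1.29 keV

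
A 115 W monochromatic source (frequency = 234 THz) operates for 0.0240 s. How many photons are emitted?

1.78e19 photons

Total energy: E_total = P·t = 115 × 0.0240 = 2.760 J.
Per-photon energy: E = 1.551e-19 J.
N = E_total / E_photon = 1.78e19.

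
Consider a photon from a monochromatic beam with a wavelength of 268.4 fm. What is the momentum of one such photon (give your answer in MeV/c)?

4.62 MeV/c

Take h = 6.62607015 × 10^-34 J·s, c = 2.99792458 × 10^8 m/s, 1 eV = 1.602176634 × 10^-19 J.
Convert to SI: λ = 268.4 fm = 2.684 × 10^-13 m.
Apply p = h/λ: p = 2.469 × 10^-21 kg·m/s.
Converting to MeV/c: p = 4.619 MeV/c ≈ 4.62 MeV/c.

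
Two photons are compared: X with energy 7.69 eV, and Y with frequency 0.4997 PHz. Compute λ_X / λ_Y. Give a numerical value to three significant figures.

λ_X = 1.612e-7 m (from energy = 7.69 eV, via λ = hc/E).
λ_Y = 5.999e-7 m (from frequency = 0.4997 PHz, via λ = c/f).
Ratio = 1.612e-7 / 5.999e-7 = 0.269.

0.269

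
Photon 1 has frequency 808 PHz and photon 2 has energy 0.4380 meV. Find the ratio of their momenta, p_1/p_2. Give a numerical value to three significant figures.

7.63e6

p_1 = 1.786e-24 kg·m/s (from frequency = 808 PHz, via p = hf/c).
p_2 = 2.341e-31 kg·m/s (from energy = 0.4380 meV, via p = E/c).
Ratio = 1.786e-24 / 2.341e-31 = 7.63e6.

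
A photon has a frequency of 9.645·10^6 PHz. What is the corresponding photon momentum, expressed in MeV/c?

39.9 MeV/c

Take h = 6.62607015·10^-34 J·s, c = 2.99792458·10^8 m/s, 1 eV = 1.602176634·10^-19 J.
Convert to SI: f = 9.645·10^6 PHz = 9.645·10^21 Hz.
Apply p = hf/c: p = 2.132·10^-20 kg·m/s.
Converting to MeV/c: p = 39.89 MeV/c ≈ 39.9 MeV/c.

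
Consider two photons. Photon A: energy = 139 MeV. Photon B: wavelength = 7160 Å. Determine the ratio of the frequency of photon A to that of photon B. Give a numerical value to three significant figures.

8.03 × 10^7

f_A = 3.361 × 10^22 Hz (from energy = 139 MeV, via f = E/h).
f_B = 4.187 × 10^14 Hz (from wavelength = 7160 Å, via f = c/λ).
Ratio = 3.361 × 10^22 / 4.187 × 10^14 = 8.03 × 10^7.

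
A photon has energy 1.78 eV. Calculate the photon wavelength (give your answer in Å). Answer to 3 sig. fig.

In SI units: E = 1.78 eV = 2.8519 × 10^-19 J.
For a photon λ = hc/E, so λ = 6.965 × 10^-7 m.
Converting to Å: λ = 6965 Å ≈ 6970 Å.

6970 Å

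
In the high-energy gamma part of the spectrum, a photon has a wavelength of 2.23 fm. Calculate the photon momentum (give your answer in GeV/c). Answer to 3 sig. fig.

Convert to SI: λ = 2.23 fm = 2.23·10^-15 m.
The photon relation is p = h/λ, giving p = 2.971·10^-19 kg·m/s.
Converting to GeV/c: p = 0.5560 GeV/c ≈ 0.556 GeV/c.

0.556 GeV/c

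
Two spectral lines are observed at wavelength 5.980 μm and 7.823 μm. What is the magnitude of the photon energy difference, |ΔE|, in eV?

0.0488 eV

Using E = hc/λ: E₁ = 3.3218·10^-20 J, E₂ = 2.5392·10^-20 J.
|ΔE| = |3.3218·10^-20 − 2.5392·10^-20| = 7.83·10^-21 J = 0.0488 eV.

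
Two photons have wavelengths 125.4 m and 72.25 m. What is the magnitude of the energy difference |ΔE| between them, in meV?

7.27·10^-6 meV

Using E = hc/λ: E₁ = 1.5841·10^-27 J, E₂ = 2.7494·10^-27 J.
|ΔE| = |1.5841·10^-27 − 2.7494·10^-27| = 1.17·10^-27 J = 7.27·10^-6 meV.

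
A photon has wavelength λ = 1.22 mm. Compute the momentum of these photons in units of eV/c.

(h = 6.62607015e-34 J·s, c = 2.99792458e8 m/s, 1 eV = 1.602176634e-19 J.)
Convert to SI: λ = 1.22 mm = 0.00122 m.
Since p = h/λ for a photon, p = 5.431e-31 kg·m/s.
Converting to eV/c: p = 0.001016 eV/c ≈ 1.02e-3 eV/c.

1.02e-3 eV/c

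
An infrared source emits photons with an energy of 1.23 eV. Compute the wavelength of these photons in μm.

Use h = 6.62607015·10^-34 J·s, c = 2.99792458·10^8 m/s, 1 eV = 1.602176634·10^-19 J.
Convert to SI: E = 1.23 eV = 1.9707·10^-19 J.
Apply λ = hc/E: λ = 1.008·10^-6 m.
Converting to μm: λ = 1.008 μm ≈ 1.01 μm.

1.01 μm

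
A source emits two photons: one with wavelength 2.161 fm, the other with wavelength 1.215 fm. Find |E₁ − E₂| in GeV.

0.447 GeV

Using E = hc/λ: E₁ = 9.1923 × 10^-11 J, E₂ = 1.6349 × 10^-10 J.
|ΔE| = |9.1923 × 10^-11 − 1.6349 × 10^-10| = 7.16 × 10^-11 J = 0.447 GeV.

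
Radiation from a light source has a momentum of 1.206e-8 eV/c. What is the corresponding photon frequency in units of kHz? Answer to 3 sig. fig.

2920 kHz

Use h = 6.62607015e-34 J·s, c = 2.99792458e8 m/s, 1 eV = 1.602176634e-19 J.
First convert: p = 1.206e-8 eV/c = 6.4452e-36 kg·m/s.
The photon relation is f = pc/h, giving f = 2.916e6 Hz.
Converting to kHz: f = 2916 kHz ≈ 2920 kHz.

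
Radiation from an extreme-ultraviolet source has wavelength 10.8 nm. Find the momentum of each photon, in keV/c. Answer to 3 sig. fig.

In SI units: λ = 10.8 nm = 1.08·10^-8 m.
Since p = h/λ for a photon, p = 6.135·10^-26 kg·m/s.
Converting to keV/c: p = 0.1148 keV/c ≈ 0.115 keV/c.

0.115 keV/c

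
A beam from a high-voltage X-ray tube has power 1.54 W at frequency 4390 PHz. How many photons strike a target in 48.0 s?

Total energy: E_total = P·t = 1.54 × 48.0 = 73.92 J.
Per-photon energy: E = 2.909e-15 J.
N = E_total / E_photon = 2.54e16.

2.54e16 photons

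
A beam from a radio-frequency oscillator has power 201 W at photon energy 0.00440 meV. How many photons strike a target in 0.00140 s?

Total energy: E_total = P·t = 201 × 0.00140 = 0.2814 J.
Per-photon energy: E = 7.050·10^-25 J.
N = E_total / E_photon = 3.99·10^23.

3.99·10^23 photons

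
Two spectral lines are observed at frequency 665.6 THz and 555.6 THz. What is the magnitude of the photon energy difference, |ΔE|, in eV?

Using E = hf: E₁ = 4.4103 × 10^-19 J, E₂ = 3.6814 × 10^-19 J.
|ΔE| = |4.4103 × 10^-19 − 3.6814 × 10^-19| = 7.29 × 10^-20 J = 0.455 eV.

0.455 eV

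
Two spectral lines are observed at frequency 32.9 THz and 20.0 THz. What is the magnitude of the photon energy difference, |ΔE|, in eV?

0.0534 eV

Using E = hf: E₁ = 2.180e-20 J, E₂ = 1.325e-20 J.
|ΔE| = |2.180e-20 − 1.325e-20| = 8.55e-21 J = 0.0534 eV.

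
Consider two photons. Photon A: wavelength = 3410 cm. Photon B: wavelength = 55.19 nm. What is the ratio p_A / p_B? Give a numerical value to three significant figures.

p_A = 1.943e-35 kg·m/s (from wavelength = 3410 cm, via p = h/λ).
p_B = 1.201e-26 kg·m/s (from wavelength = 55.19 nm, via p = h/λ).
Ratio = 1.943e-35 / 1.201e-26 = 1.62e-9.

1.62e-9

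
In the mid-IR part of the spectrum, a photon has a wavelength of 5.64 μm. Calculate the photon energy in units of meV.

Convert to SI: λ = 5.64 μm = 5.64·10^-6 m.
Since E = hc/λ for a photon, E = 3.522·10^-20 J.
Converting to meV: E = 219.8 meV ≈ 220 meV.

220 meV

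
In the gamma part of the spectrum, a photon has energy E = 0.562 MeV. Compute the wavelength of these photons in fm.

First convert: E = 0.562 MeV = 9.0042·10^-14 J.
Since λ = hc/E for a photon, λ = 2.206·10^-12 m.
Converting to fm: λ = 2206 fm ≈ 2210 fm.

2210 fm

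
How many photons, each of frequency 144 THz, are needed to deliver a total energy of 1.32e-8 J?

Per-photon energy: E = 9.542e-20 J (from frequency = 144 THz).
N = E_total / E_photon = 1.32e-8 J / 9.542e-20 J = 1.38e11.

1.38e11 photons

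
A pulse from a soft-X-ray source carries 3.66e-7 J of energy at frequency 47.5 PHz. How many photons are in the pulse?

Per-photon energy: E = 3.147e-17 J (from frequency = 47.5 PHz).
N = E_total / E_photon = 3.66e-7 J / 3.147e-17 J = 1.16e10.

1.16e10 photons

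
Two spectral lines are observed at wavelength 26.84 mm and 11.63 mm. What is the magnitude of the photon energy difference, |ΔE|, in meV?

0.0604 meV

Using E = hc/λ: E₁ = 7.4011 × 10^-24 J, E₂ = 1.7080 × 10^-23 J.
|ΔE| = |7.4011 × 10^-24 − 1.7080 × 10^-23| = 9.68 × 10^-24 J = 0.0604 meV.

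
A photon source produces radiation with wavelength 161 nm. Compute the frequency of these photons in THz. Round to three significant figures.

1860 THz

Use c = 2.99792458e8 m/s.
In SI units: λ = 161 nm = 1.61e-7 m.
The photon relation is f = c/λ, giving f = 1.862e15 Hz.
Converting to THz: f = 1862 THz ≈ 1860 THz.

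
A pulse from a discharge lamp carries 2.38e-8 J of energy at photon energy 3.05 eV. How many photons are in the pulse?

Per-photon energy: E = 4.887e-19 J (from energy = 3.05 eV).
N = E_total / E_photon = 2.38e-8 J / 4.887e-19 J = 4.87e10.

4.87e10 photons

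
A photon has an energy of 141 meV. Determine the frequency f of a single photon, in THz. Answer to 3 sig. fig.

Use h = 6.62607015e-34 J·s, 1 eV = 1.602176634e-19 J.
In SI units: E = 141 meV = 2.2591e-20 J.
Since f = E/h for a photon, f = 3.409e13 Hz.
Converting to THz: f = 34.09 THz ≈ 34.1 THz.

34.1 THz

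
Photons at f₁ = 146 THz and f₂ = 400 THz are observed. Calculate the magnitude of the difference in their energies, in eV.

Using E = hf: E₁ = 9.674 × 10^-20 J, E₂ = 2.650 × 10^-19 J.
|ΔE| = |9.674 × 10^-20 − 2.650 × 10^-19| = 1.68 × 10^-19 J = 1.05 eV.

1.05 eV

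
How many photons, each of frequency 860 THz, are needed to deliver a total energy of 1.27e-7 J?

2.23e11 photons

Per-photon energy: E = 5.698e-19 J (from frequency = 860 THz).
N = E_total / E_photon = 1.27e-7 J / 5.698e-19 J = 2.23e11.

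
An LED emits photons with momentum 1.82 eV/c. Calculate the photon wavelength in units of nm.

681 nm

First convert: p = 1.82 eV/c = 9.7266e-28 kg·m/s.
Since λ = h/p for a photon, λ = 6.812e-7 m.
Converting to nm: λ = 681.2 nm ≈ 681 nm.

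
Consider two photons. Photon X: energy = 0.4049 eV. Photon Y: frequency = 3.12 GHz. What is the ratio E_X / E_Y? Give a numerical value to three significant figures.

3.14e4

E_X = 6.487e-20 J (from energy = 0.4049 eV, via E given directly).
E_Y = 2.067e-24 J (from frequency = 3.12 GHz, via E = hf).
Ratio = 6.487e-20 / 2.067e-24 = 3.14e4.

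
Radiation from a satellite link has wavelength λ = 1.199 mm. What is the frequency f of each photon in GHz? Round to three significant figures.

Use c = 2.99792458 × 10^8 m/s.
First convert: λ = 1.199 mm = 0.001199 m.
Since f = c/λ for a photon, f = 2.500 × 10^11 Hz.
Converting to GHz: f = 250.0 GHz ≈ 250 GHz.

250 GHz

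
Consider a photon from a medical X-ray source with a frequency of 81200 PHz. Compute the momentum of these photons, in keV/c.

(h = 6.62607015e-34 J·s, c = 2.99792458e8 m/s, 1 eV = 1.602176634e-19 J.)
First convert: f = 81200 PHz = 8.12e19 Hz.
Apply p = hf/c: p = 1.795e-22 kg·m/s.
Converting to keV/c: p = 335.8 keV/c ≈ 336 keV/c.

336 keV/c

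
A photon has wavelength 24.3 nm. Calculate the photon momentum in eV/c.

Take h = 6.62607015 × 10^-34 J·s, c = 2.99792458 × 10^8 m/s, 1 eV = 1.602176634 × 10^-19 J.
In SI units: λ = 24.3 nm = 2.43 × 10^-8 m.
Apply p = h/λ: p = 2.727 × 10^-26 kg·m/s.
Converting to eV/c: p = 51.02 eV/c ≈ 51.0 eV/c.

51.0 eV/c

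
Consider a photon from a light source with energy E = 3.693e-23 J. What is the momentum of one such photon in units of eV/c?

2.30e-4 eV/c

Use c = 2.99792458e8 m/s, 1 eV = 1.602176634e-19 J.
Since p = E/c for a photon, p = 1.232e-31 kg·m/s.
Converting to eV/c: p = 2.305e-4 eV/c ≈ 2.30e-4 eV/c.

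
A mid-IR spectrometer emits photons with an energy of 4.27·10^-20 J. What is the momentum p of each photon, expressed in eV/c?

0.267 eV/c

Apply p = E/c: p = 1.424·10^-28 kg·m/s.
Converting to eV/c: p = 0.2665 eV/c ≈ 0.267 eV/c.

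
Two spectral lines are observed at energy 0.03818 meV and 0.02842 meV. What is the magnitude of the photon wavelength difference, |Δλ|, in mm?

Using λ = hc/E: λ₁ = 0.032474 m, λ₂ = 0.043626 m.
|Δλ| = |0.032474 − 0.043626| = 0.0112 m = 11.2 mm.

11.2 mm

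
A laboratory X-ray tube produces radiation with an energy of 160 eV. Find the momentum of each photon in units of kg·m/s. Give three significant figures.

Convert to SI: E = 160 eV = 2.5635 × 10^-17 J.
For a photon p = E/c, so p = 8.551 × 10^-26 kg·m/s.
So p ≈ 8.55 × 10^-26 kg·m/s.

8.55 × 10^-26 kg·m/s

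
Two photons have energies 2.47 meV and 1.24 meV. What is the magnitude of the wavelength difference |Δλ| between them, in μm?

Using λ = hc/E: λ₁ = 5.020 × 10^-4 m, λ₂ = 9.999 × 10^-4 m.
|Δλ| = |5.020 × 10^-4 − 9.999 × 10^-4| = 4.98 × 10^-4 m = 498 μm.

498 μm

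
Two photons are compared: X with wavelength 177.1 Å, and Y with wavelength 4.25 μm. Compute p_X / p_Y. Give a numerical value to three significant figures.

p_X = 3.741e-26 kg·m/s (from wavelength = 177.1 Å, via p = h/λ).
p_Y = 1.559e-28 kg·m/s (from wavelength = 4.25 μm, via p = h/λ).
Ratio = 3.741e-26 / 1.559e-28 = 240.

240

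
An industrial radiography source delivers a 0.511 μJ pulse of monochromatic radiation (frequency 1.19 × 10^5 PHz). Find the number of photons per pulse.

Per-photon energy: E = 7.885 × 10^-14 J (from frequency = 1.19 × 10^5 PHz).
N = E_total / E_photon = 5.11 × 10^-7 J / 7.885 × 10^-14 J = 6.48 × 10^6.

6.48 × 10^6 photons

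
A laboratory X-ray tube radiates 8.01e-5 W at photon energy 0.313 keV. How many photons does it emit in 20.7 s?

Total energy: E_total = P·t = 8.01e-5 × 20.7 = 0.001658 J.
Per-photon energy: E = 5.015e-17 J.
N = E_total / E_photon = 3.31e13.

3.31e13 photons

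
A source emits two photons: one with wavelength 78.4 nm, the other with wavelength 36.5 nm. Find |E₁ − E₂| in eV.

Using E = hc/λ: E₁ = 2.534e-18 J, E₂ = 5.442e-18 J.
|ΔE| = |2.534e-18 − 5.442e-18| = 2.91e-18 J = 18.2 eV.

18.2 eV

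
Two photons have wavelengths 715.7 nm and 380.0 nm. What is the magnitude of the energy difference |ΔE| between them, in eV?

Using E = hc/λ: E₁ = 2.7755e-19 J, E₂ = 5.2275e-19 J.
|ΔE| = |2.7755e-19 − 5.2275e-19| = 2.45e-19 J = 1.53 eV.

1.53 eV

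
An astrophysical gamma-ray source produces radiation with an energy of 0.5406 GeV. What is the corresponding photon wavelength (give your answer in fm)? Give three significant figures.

2.29 fm

Take h = 6.62607015 × 10^-34 J·s, c = 2.99792458 × 10^8 m/s, 1 eV = 1.602176634 × 10^-19 J.
In SI units: E = 0.5406 GeV = 8.6614 × 10^-11 J.
Since λ = hc/E for a photon, λ = 2.293 × 10^-15 m.
Converting to fm: λ = 2.293 fm ≈ 2.29 fm.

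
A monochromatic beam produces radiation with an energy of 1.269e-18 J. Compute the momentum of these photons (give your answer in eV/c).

Since p = E/c for a photon, p = 4.233e-27 kg·m/s.
Converting to eV/c: p = 7.920 eV/c ≈ 7.92 eV/c.

7.92 eV/c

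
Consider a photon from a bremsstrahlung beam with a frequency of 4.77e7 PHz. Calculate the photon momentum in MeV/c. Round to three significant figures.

(h = 6.62607015e-34 J·s, c = 2.99792458e8 m/s, 1 eV = 1.602176634e-19 J.)
First convert: f = 4.77e7 PHz = 4.77e22 Hz.
Apply p = hf/c: p = 1.054e-19 kg·m/s.
Converting to MeV/c: p = 197.3 MeV/c ≈ 197 MeV/c.

197 MeV/c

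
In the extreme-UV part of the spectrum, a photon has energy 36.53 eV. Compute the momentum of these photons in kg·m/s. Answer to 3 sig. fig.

First convert: E = 36.53 eV = 5.8528e-18 J.
Apply p = E/c: p = 1.952e-26 kg·m/s.
So p ≈ 1.95e-26 kg·m/s.

1.95e-26 kg·m/s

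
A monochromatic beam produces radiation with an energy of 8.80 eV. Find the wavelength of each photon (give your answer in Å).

1410 Å

Convert to SI: E = 8.80 eV = 1.4099e-18 J.
Apply λ = hc/E: λ = 1.409e-7 m.
Converting to Å: λ = 1409 Å ≈ 1410 Å.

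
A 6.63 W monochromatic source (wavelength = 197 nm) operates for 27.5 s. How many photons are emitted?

1.81·10^20 photons

Total energy: E_total = P·t = 6.63 × 27.5 = 182.3 J.
Per-photon energy: E = 1.008·10^-18 J.
N = E_total / E_photon = 1.81·10^20.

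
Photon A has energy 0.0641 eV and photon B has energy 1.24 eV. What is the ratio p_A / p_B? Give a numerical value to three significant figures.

0.0517

p_A = 3.426e-29 kg·m/s (from energy = 0.0641 eV, via p = E/c).
p_B = 6.627e-28 kg·m/s (from energy = 1.24 eV, via p = E/c).
Ratio = 3.426e-29 / 6.627e-28 = 0.0517.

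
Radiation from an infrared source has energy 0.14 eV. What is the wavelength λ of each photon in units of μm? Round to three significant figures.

Use h = 6.62607015 × 10^-34 J·s, c = 2.99792458 × 10^8 m/s, 1 eV = 1.602176634 × 10^-19 J.
In SI units: E = 0.14 eV = 2.2430 × 10^-20 J.
Apply λ = hc/E: λ = 8.856 × 10^-6 m.
Converting to μm: λ = 8.856 μm ≈ 8.86 μm.

8.86 μm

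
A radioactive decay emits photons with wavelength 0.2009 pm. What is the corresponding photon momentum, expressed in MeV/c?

6.17 MeV/c

Convert to SI: λ = 0.2009 pm = 2.009e-13 m.
Since p = h/λ for a photon, p = 3.298e-21 kg·m/s.
Converting to MeV/c: p = 6.171 MeV/c ≈ 6.17 MeV/c.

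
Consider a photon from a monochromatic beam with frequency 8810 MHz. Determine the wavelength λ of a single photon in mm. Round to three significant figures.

34.0 mm

In SI units: f = 8810 MHz = 8.81e9 Hz.
The photon relation is λ = c/f, giving λ = 0.03403 m.
Converting to mm: λ = 34.03 mm ≈ 34.0 mm.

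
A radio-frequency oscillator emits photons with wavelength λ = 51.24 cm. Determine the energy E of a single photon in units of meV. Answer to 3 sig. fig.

2.42e-3 meV

In SI units: λ = 51.24 cm = 0.5124 m.
The photon relation is E = hc/λ, giving E = 3.877e-25 J.
Converting to meV: E = 0.002420 meV ≈ 2.42e-3 meV.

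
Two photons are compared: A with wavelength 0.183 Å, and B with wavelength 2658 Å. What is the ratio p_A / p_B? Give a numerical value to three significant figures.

p_A = 3.621e-23 kg·m/s (from wavelength = 0.183 Å, via p = h/λ).
p_B = 2.493e-27 kg·m/s (from wavelength = 2658 Å, via p = h/λ).
Ratio = 3.621e-23 / 2.493e-27 = 1.45e4.

1.45e4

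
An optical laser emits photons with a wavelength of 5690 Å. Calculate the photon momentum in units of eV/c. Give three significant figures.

2.18 eV/c

First convert: λ = 5690 Å = 5.69 × 10^-7 m.
The photon relation is p = h/λ, giving p = 1.165 × 10^-27 kg·m/s.
Converting to eV/c: p = 2.179 eV/c ≈ 2.18 eV/c.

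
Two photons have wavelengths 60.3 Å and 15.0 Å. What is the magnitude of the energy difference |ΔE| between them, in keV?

Using E = hc/λ: E₁ = 3.294 × 10^-17 J, E₂ = 1.324 × 10^-16 J.
|ΔE| = |3.294 × 10^-17 − 1.324 × 10^-16| = 9.95 × 10^-17 J = 0.621 keV.

0.621 keV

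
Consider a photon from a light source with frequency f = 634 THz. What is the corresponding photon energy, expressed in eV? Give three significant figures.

Use h = 6.62607015·10^-34 J·s, 1 eV = 1.602176634·10^-19 J.
In SI units: f = 634 THz = 6.34·10^14 Hz.
The photon relation is E = hf, giving E = 4.201·10^-19 J.
Converting to eV: E = 2.622 eV ≈ 2.62 eV.

2.62 eV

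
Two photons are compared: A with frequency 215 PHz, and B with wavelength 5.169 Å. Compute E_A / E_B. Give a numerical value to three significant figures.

0.371

E_A = 1.425 × 10^-16 J (from frequency = 215 PHz, via E = hf).
E_B = 3.843 × 10^-16 J (from wavelength = 5.169 Å, via E = hc/λ).
Ratio = 1.425 × 10^-16 / 3.843 × 10^-16 = 0.371.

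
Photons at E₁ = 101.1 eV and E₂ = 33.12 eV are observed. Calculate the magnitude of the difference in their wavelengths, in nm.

Using λ = hc/E: λ₁ = 1.2264e-8 m, λ₂ = 3.7435e-8 m.
|Δλ| = |1.2264e-8 − 3.7435e-8| = 2.52e-8 m = 25.2 nm.

25.2 nm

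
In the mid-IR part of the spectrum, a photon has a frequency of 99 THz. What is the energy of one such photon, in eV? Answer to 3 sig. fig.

In SI units: f = 99 THz = 9.9 × 10^13 Hz.
Apply E = hf: E = 6.560 × 10^-20 J.
Converting to eV: E = 0.4094 eV ≈ 0.409 eV.

0.409 eV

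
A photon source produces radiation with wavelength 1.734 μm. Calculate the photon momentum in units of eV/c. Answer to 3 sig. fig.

First convert: λ = 1.734 μm = 1.734e-6 m.
For a photon p = h/λ, so p = 3.821e-28 kg·m/s.
Converting to eV/c: p = 0.7150 eV/c ≈ 0.715 eV/c.

0.715 eV/c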